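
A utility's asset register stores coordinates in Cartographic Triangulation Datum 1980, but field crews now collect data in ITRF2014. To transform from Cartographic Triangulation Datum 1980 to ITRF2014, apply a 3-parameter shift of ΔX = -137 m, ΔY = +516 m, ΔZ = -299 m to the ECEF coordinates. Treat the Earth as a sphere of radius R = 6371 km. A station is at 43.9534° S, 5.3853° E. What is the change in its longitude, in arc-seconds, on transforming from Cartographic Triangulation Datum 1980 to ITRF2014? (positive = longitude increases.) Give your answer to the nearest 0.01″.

sin φ = -0.694073, cos φ = 0.719905, sin λ = 0.093853, cos λ = 0.995586.
East component: ΔE = −sin λ·ΔX + cos λ·ΔY = −(0.093853)(-137) + (0.995586)(516) = 526.58 m.
1° of latitude spans πR/180 = 111195 m; at latitude φ, 1° of longitude spans that × cos φ = 80049.7 m, so Δλ = 526.58 / 80049.7 × 3600 = 23.681″.

Δλ = 23.68″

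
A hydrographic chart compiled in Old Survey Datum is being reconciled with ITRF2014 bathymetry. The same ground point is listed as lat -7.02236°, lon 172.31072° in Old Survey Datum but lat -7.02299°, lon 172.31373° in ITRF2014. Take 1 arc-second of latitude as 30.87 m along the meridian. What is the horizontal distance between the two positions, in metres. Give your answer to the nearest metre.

Δφ = -7.02299° − -7.02236° = -0.00063°; Δλ = 172.31373° − 172.31072° = +0.00301°.
1° of latitude = 3600 × 30.87 = 111132 m.
ΔN = Δφ × 111132 = -70.0 m; ΔE = Δλ × 111132 × cos(-7.02236°) = +0.00301 × 111132 × 0.992499 = 332.0 m.
Distance = √(ΔE² + ΔN²) = √(332.0² + (-70.0)²) = 339.3 m.

339 m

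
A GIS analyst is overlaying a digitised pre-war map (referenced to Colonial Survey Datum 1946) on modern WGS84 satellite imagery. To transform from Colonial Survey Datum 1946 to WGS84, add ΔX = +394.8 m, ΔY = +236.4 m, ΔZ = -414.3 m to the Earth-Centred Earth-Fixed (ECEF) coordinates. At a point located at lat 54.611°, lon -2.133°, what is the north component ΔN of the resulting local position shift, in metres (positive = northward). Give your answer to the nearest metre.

ΔN = -554 m

At φ = 54.611°, λ = -2.133°: sin φ = 0.815239, cos φ = 0.579125, sin λ = -0.037219, cos λ = 0.999307.
ΔN = −sin φ cos λ·ΔX − sin φ sin λ·ΔY + cos φ·ΔZ = −(0.815239)(0.999307)(394.8) − (0.815239)(-0.037219)(236.4) + (0.579125)(-414.3) = -554.39 m.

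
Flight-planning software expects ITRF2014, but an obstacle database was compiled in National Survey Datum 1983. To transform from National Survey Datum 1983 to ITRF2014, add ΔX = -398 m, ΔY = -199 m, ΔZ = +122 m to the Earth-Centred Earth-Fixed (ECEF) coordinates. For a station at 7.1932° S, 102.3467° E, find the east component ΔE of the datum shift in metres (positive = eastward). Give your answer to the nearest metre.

ΔE = 431 m

At φ = -7.1932°, λ = 102.3467°: sin φ = -0.125215, cos φ = 0.992130, sin λ = 0.976872, cos λ = -0.213827.
ΔE = −sin λ·ΔX + cos λ·ΔY = −(0.976872)·(-398) + (-0.213827)·(-199) = 431.35 m.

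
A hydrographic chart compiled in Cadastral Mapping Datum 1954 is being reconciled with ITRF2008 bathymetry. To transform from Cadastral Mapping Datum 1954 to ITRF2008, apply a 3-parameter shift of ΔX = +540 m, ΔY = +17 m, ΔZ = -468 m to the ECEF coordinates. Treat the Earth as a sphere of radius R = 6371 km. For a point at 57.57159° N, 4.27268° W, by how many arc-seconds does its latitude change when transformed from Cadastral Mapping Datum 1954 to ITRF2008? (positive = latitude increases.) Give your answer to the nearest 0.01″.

sin φ = 0.844062, cos φ = 0.536245, sin λ = -0.074503, cos λ = 0.997221.
North component: ΔN = −sin φ cos λ·ΔX − sin φ sin λ·ΔY + cos φ·ΔZ = −(0.844062)(0.997221)(540) − (0.844062)(-0.074503)(17) + (0.536245)(-468) = -704.42 m.
1° of latitude spans πR/180 = 111195 m, so Δφ = -704.42 / 111195 × 3600 = -22.806″.

Δφ = -22.81″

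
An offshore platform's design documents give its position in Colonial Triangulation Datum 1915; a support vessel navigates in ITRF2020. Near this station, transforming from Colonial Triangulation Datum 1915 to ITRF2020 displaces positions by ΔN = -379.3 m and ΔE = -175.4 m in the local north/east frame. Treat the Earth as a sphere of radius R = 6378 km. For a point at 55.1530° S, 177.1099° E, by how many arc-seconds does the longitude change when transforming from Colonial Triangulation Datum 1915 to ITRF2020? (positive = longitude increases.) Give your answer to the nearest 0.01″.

At latitude -55.1530°, cos φ = 0.571387.
One radian of longitude at latitude φ spans R cos φ, so Δλ = ΔE / (R cos φ) = -175.4 / (6378000 × 0.571387) = -4.8130e-05 rad = -9.927″.

Δλ = -9.93″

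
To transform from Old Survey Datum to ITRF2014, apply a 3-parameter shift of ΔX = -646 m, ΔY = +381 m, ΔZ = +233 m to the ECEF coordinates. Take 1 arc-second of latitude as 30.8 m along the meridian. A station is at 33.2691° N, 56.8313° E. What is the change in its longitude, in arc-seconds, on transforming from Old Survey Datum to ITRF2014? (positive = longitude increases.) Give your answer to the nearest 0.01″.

Δλ = 29.09″

sin φ = 0.548572, cos φ = 0.836103, sin λ = 0.837063, cos λ = 0.547106.
East component: ΔE = −sin λ·ΔX + cos λ·ΔY = −(0.837063)(-646) + (0.547106)(381) = 749.19 m.
1° of latitude spans 3600 × 30.80 = 110880 m; at latitude φ, 1° of longitude spans that × cos φ = 92707.1 m, so Δλ = 749.19 / 92707.1 × 3600 = 29.093″.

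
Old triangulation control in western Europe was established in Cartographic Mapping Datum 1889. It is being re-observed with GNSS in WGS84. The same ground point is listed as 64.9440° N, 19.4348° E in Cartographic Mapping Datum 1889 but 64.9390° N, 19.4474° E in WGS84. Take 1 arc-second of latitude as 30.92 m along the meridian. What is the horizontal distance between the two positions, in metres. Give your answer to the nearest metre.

814 m

Δφ = 64.9390° − 64.9440° = -0.0050°; Δλ = 19.4474° − 19.4348° = +0.0126°.
1° of latitude = 3600 × 30.92 = 111312 m.
ΔN = Δφ × 111312 = -556.6 m; ΔE = Δλ × 111312 × cos(64.9440°) = +0.0126 × 111312 × 0.423504 = 594.0 m.
Distance = √(ΔE² + ΔN²) = √(594.0² + (-556.6)²) = 814.0 m.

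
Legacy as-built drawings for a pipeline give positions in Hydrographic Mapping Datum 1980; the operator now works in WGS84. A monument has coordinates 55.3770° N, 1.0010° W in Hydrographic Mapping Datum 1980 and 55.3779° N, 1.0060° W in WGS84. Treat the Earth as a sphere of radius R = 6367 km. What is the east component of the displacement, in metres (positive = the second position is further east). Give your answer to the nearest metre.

Δφ = 55.3779° − 55.3770° = +0.0009°; Δλ = -1.0060° − -1.0010° = -0.0050°.
1° along a meridian = πR/180 = 111125 m.
ΔN = Δφ × 111125 = 100.0 m; ΔE = Δλ × 111125 × cos(55.3770°) = -0.0050 × 111125 × 0.568174 = -315.7 m.

ΔE = -316 m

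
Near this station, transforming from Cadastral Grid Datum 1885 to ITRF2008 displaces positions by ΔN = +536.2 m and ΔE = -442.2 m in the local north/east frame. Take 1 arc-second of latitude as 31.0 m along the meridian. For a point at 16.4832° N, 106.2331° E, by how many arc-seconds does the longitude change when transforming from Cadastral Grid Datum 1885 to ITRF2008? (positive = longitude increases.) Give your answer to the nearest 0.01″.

Δλ = -14.88″

At latitude 16.4832°, cos φ = 0.958903.
1″ of longitude at this latitude = 31.00 × cos φ = 29.7260 m, so Δλ = -442.2 / 29.7260 = -14.876″.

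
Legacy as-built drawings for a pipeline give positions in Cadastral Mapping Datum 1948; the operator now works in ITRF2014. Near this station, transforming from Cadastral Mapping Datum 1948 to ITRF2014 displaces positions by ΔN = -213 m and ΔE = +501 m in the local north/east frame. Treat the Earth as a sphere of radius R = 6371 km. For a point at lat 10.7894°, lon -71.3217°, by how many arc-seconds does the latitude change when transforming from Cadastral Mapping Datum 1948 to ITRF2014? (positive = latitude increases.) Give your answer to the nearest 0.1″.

Δφ = -6.9″

On a sphere of radius R, 1 rad of latitude = R, so Δφ = ΔN / R = -213.0 / 6371000 = -3.3433e-05 rad = -6.896″.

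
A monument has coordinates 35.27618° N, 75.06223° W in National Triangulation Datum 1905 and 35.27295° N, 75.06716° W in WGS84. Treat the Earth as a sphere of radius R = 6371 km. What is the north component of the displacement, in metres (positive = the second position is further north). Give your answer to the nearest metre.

ΔN = -359 m

Δφ = 35.27295° − 35.27618° = -0.00323°; Δλ = -75.06716° − -75.06223° = -0.00493°.
1° along a meridian = πR/180 = 111195 m.
ΔN = Δφ × 111195 = -359.2 m; ΔE = Δλ × 111195 × cos(35.27618°) = -0.00493 × 111195 × 0.816378 = -447.5 m.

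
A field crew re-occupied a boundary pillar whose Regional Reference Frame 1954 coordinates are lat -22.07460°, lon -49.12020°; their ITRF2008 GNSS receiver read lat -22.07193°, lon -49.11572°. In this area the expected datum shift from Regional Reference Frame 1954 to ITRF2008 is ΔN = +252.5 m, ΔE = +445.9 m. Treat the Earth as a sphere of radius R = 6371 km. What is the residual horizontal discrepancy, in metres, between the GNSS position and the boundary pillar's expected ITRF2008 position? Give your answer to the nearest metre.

47 m

Observed coordinate differences: Δφ = +0.00267°, Δλ = +0.00448°.
Converting to metres (1° lat = 111195 m, cos φ = 0.926695): observed ΔN = 296.9 m, observed ΔE = 461.6 m.
Subtracting the expected shift leaves a residual of 296.9 − (252.5) = 44.4 m north and 461.6 − (445.9) = 15.7 m east.
Residual distance = √(44.4² + 15.7²) = 47.1 m.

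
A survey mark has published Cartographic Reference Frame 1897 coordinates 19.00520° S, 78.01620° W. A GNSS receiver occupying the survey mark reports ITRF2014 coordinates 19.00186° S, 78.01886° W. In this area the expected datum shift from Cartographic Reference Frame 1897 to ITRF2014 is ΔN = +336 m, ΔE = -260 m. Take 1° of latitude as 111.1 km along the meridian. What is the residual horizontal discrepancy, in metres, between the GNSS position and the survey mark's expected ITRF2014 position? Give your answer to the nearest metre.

40 m

Observed coordinate differences: Δφ = +0.00334°, Δλ = -0.00266°.
Converting to metres (1° lat = 111100 m, cos φ = 0.945489): observed ΔN = 371.1 m, observed ΔE = -279.4 m.
Subtracting the expected shift leaves a residual of 371.1 − (336) = 35.1 m north and -279.4 − (-260) = -19.4 m east.
Residual distance = √(35.1² + (-19.4)²) = 40.1 m.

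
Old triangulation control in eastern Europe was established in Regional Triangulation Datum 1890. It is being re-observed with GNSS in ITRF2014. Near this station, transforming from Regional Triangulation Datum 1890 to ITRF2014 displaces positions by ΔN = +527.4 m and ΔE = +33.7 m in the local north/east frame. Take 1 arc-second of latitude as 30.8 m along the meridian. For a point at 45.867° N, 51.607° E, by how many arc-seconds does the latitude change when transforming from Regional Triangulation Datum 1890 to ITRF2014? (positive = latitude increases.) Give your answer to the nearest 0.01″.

Δφ = 17.12″

1″ of latitude = 30.80 m, so Δφ = 527.4 / 30.80 = 17.123″.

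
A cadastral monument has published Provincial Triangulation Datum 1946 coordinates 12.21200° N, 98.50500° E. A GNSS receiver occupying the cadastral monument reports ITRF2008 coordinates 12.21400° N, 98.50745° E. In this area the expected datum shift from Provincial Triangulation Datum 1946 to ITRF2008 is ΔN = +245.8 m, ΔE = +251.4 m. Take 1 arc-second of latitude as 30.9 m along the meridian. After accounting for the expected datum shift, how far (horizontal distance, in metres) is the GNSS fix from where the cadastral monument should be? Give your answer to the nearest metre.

Observed coordinate differences: Δφ = +0.00200°, Δλ = +0.00245°.
Converting to metres (1° lat = 111240 m, cos φ = 0.977372): observed ΔN = 222.5 m, observed ΔE = 266.4 m.
Subtracting the expected shift leaves a residual of 222.5 − (245.8) = -23.3 m north and 266.4 − (251.4) = 15.0 m east.
Residual distance = √((-23.3)² + 15.0²) = 27.7 m.

28 m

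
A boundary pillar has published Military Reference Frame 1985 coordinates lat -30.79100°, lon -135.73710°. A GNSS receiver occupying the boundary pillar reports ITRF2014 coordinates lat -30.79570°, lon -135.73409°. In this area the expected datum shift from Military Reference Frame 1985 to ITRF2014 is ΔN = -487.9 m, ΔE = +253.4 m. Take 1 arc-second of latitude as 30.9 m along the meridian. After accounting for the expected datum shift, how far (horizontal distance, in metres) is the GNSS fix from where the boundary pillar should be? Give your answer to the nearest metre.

Observed coordinate differences: Δφ = -0.00470°, Δλ = +0.00301°.
Converting to metres (1° lat = 111240 m, cos φ = 0.859040): observed ΔN = -522.8 m, observed ΔE = 287.6 m.
Subtracting the expected shift leaves a residual of -522.8 − (-487.9) = -34.9 m north and 287.6 − (253.4) = 34.2 m east.
Residual distance = √((-34.9)² + 34.2²) = 48.9 m.

49 m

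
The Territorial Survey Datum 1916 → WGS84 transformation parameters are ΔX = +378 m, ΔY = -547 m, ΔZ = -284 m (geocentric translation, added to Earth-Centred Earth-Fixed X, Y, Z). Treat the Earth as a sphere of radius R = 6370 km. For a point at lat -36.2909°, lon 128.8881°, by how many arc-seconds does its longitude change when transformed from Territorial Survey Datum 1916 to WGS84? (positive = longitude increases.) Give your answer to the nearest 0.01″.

Δλ = 1.98″

sin φ = -0.591885, cos φ = 0.806022, sin λ = 0.778374, cos λ = -0.627801.
East component: ΔE = −sin λ·ΔX + cos λ·ΔY = −(0.778374)(378) + (-0.627801)(-547) = 49.18 m.
1° of latitude spans πR/180 = 111177 m; at latitude φ, 1° of longitude spans that × cos φ = 89611.5 m, so Δλ = 49.18 / 89611.5 × 3600 = 1.976″.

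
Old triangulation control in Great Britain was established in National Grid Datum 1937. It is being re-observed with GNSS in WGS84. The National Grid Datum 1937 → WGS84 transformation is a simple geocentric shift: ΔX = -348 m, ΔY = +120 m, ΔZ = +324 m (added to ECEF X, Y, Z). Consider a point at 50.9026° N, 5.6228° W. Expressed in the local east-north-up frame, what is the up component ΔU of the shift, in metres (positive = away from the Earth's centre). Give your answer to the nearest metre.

At φ = 50.9026°, λ = -5.6228°: sin φ = 0.776075, cos φ = 0.630641, sin λ = -0.097979, cos λ = 0.995188.
ΔU = cos φ cos λ·ΔX + cos φ sin λ·ΔY + sin φ·ΔZ = (0.630641)(0.995188)(-348) + (0.630641)(-0.097979)(120) + (0.776075)(324) = 25.63 m.

ΔU = 26 m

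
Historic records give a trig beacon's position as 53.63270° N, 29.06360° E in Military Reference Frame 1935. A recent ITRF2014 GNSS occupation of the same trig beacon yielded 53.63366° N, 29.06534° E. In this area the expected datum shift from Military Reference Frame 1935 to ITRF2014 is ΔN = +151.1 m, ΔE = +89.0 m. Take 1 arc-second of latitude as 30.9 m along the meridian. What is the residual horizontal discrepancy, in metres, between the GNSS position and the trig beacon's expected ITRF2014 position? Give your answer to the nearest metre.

51 m

Observed coordinate differences: Δφ = +0.00096°, Δλ = +0.00174°.
Converting to metres (1° lat = 111240 m, cos φ = 0.592959): observed ΔN = 106.8 m, observed ΔE = 114.8 m.
Subtracting the expected shift leaves a residual of 106.8 − (151.1) = -44.3 m north and 114.8 − (89.0) = 25.8 m east.
Residual distance = √((-44.3)² + 25.8²) = 51.3 m.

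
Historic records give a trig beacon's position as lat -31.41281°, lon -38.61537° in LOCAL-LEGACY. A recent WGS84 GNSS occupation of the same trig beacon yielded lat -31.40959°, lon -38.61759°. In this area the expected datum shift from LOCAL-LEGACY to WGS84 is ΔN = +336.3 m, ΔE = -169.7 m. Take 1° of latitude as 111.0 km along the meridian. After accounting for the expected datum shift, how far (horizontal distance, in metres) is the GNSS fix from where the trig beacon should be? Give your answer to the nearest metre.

46 m

Observed coordinate differences: Δφ = +0.00322°, Δλ = -0.00222°.
Converting to metres (1° lat = 111000 m, cos φ = 0.853434): observed ΔN = 357.4 m, observed ΔE = -210.3 m.
Subtracting the expected shift leaves a residual of 357.4 − (336.3) = 21.1 m north and -210.3 − (-169.7) = -40.6 m east.
Residual distance = √(21.1² + (-40.6)²) = 45.8 m.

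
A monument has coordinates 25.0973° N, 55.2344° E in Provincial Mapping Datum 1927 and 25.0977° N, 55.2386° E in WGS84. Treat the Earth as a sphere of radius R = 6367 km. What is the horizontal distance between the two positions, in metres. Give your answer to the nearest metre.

Δφ = 25.0977° − 25.0973° = +0.0004°; Δλ = 55.2386° − 55.2344° = +0.0042°.
1° along a meridian = πR/180 = 111125 m.
ΔN = Δφ × 111125 = 44.5 m; ΔE = Δλ × 111125 × cos(25.0973°) = +0.0042 × 111125 × 0.905589 = 422.7 m.
Distance = √(ΔE² + ΔN²) = √(422.7² + 44.5²) = 425.0 m.

425 m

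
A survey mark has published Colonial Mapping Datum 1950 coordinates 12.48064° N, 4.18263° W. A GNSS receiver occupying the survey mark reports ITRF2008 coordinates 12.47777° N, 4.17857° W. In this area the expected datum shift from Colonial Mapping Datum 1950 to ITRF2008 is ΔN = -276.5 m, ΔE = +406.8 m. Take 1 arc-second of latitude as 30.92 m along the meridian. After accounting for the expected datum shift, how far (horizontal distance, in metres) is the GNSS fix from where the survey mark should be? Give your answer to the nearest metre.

55 m

Observed coordinate differences: Δφ = -0.00287°, Δλ = +0.00406°.
Converting to metres (1° lat = 111312 m, cos φ = 0.976369): observed ΔN = -319.5 m, observed ΔE = 441.2 m.
Subtracting the expected shift leaves a residual of -319.5 − (-276.5) = -43.0 m north and 441.2 − (406.8) = 34.4 m east.
Residual distance = √((-43.0)² + 34.4²) = 55.1 m.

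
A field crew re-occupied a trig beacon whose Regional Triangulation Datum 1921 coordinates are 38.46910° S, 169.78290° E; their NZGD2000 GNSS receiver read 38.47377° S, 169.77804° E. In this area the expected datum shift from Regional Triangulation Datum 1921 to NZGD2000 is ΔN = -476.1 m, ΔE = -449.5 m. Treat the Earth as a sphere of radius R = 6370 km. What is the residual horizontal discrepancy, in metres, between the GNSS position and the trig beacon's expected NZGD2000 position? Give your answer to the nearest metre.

Observed coordinate differences: Δφ = -0.00467°, Δλ = -0.00486°.
Converting to metres (1° lat = 111177 m, cos φ = 0.782944): observed ΔN = -519.2 m, observed ΔE = -423.0 m.
Subtracting the expected shift leaves a residual of -519.2 − (-476.1) = -43.1 m north and -423.0 − (-449.5) = 26.5 m east.
Residual distance = √((-43.1)² + 26.5²) = 50.6 m.

51 m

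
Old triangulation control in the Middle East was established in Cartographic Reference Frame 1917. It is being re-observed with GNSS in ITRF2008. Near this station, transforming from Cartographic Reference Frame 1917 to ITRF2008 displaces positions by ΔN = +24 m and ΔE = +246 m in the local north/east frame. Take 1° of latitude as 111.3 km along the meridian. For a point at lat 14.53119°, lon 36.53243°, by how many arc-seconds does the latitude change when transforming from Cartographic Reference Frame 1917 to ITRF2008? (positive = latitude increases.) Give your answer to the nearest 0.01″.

1° of latitude = 111.3 km, so Δφ = 24.0 / 111300 = 0.0002156° = 0.776″.

Δφ = 0.78″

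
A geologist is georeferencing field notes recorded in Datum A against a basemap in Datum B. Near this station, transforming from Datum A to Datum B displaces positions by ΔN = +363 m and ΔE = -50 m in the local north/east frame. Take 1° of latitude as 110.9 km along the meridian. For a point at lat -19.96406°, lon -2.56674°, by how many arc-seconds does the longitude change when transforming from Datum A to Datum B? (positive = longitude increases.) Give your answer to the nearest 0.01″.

At latitude -19.96406°, cos φ = 0.939907.
1° of longitude at this latitude = 110.9 × cos φ = 104.24 km, so Δλ = -50.0 / 104235.7 = -0.0004797° = -1.727″.

Δλ = -1.73″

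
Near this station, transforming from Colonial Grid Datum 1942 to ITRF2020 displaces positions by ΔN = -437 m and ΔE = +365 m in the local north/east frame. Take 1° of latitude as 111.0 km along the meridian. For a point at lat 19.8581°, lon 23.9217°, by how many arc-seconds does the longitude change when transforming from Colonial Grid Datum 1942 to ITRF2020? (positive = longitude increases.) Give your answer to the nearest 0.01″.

At latitude 19.8581°, cos φ = 0.940537.
1° of longitude at this latitude = 111.0 × cos φ = 104.40 km, so Δλ = 365.0 / 104399.6 = 0.0034962° = 12.586″.

Δλ = 12.59″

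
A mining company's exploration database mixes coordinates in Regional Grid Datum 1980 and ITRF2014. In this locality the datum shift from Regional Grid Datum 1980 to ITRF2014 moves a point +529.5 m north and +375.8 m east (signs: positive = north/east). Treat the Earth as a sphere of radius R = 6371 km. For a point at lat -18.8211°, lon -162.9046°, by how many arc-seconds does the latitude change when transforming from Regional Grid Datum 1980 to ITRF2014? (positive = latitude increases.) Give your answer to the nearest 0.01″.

Δφ = 17.14″

On a sphere of radius R, 1 rad of latitude = R, so Δφ = ΔN / R = 529.5 / 6371000 = 8.3111e-05 rad = 17.143″.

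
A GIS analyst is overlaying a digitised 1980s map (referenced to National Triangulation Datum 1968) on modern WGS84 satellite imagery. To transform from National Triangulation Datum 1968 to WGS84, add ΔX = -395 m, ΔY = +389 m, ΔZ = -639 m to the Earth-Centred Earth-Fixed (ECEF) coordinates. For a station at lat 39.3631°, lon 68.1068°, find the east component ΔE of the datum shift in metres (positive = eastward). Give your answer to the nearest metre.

ΔE = 512 m

The local east axis at (φ, λ) is (−sin λ, cos λ, 0), so ΔE = −sin(68.1068°)·(-395) + cos(68.1068°)·389 = 511.56 m.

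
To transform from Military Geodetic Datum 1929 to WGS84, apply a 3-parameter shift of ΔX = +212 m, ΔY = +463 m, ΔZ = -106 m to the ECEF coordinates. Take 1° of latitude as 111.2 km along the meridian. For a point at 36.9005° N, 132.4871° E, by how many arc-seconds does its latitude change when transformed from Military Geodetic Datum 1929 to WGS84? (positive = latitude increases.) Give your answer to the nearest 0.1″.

Δφ = -6.6″

sin φ = 0.600427, cos φ = 0.799679, sin λ = 0.737429, cos λ = -0.675424.
North component: ΔN = −sin φ cos λ·ΔX − sin φ sin λ·ΔY + cos φ·ΔZ = −(0.600427)(-0.675424)(212) − (0.600427)(0.737429)(463) + (0.799679)(-106) = -203.79 m.
1° of latitude spans 111200 m, so Δφ = -203.79 / 111200 × 3600 = -6.598″.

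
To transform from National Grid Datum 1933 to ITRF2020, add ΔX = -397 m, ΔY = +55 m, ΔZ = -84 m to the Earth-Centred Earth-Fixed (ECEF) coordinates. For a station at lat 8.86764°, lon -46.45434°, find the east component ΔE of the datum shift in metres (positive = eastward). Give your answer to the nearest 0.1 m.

At φ = 8.86764°, λ = -46.45434°: sin φ = 0.154152, cos φ = 0.988047, sin λ = -0.724826, cos λ = 0.688932.
ΔE = −sin λ·ΔX + cos λ·ΔY = −(-0.724826)·(-397) + (0.688932)·(55) = -249.86 m.

ΔE = -249.9 m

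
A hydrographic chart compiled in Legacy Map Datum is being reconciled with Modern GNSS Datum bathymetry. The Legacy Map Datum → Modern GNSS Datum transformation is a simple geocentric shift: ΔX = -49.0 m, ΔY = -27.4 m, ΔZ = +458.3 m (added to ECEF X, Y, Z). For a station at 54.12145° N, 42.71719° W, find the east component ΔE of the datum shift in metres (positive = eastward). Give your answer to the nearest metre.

ΔE = -53 m

At φ = 54.12145°, λ = -42.71719°: sin φ = 0.810261, cos φ = 0.586069, sin λ = -0.678380, cos λ = 0.734711.
ΔE = −sin λ·ΔX + cos λ·ΔY = −(-0.678380)·(-49.0) + (0.734711)·(-27.4) = -53.37 m.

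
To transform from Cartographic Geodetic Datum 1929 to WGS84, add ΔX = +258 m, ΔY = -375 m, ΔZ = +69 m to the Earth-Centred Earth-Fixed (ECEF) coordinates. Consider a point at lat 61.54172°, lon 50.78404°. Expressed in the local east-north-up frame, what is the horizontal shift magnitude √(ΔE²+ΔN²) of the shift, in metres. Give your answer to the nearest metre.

The local east axis at (φ, λ) is (−sin λ, cos λ, 0), so ΔE = −sin(50.78404°)·258 + cos(50.78404°)·(-375) = -436.98 m.
The local north axis is (−sin φ cos λ, −sin φ sin λ, cos φ), giving ΔN = -143.409 + 255.431 + 32.880 = 144.90 m.
Horizontal magnitude = √(ΔE² + ΔN²) = √((-436.98)² + 144.90²) = 460.38 m.

460 m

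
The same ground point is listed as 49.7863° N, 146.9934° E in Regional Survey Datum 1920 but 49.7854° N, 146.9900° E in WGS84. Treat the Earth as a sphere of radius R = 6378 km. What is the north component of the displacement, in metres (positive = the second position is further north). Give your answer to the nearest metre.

Δφ = 49.7854° − 49.7863° = -0.0009°; Δλ = 146.9900° − 146.9934° = -0.0034°.
1° along a meridian = πR/180 = 111317 m.
ΔN = Δφ × 111317 = -100.2 m; ΔE = Δλ × 111317 × cos(49.7863°) = -0.0034 × 111317 × 0.645640 = -244.4 m.

ΔN = -100 m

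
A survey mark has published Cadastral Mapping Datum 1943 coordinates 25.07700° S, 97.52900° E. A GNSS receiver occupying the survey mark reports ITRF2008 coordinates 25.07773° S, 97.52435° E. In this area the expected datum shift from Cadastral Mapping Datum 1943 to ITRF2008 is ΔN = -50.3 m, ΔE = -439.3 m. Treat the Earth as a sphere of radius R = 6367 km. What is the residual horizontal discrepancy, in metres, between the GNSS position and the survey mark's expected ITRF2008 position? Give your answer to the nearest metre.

Observed coordinate differences: Δφ = -0.00073°, Δλ = -0.00465°.
Converting to metres (1° lat = 111125 m, cos φ = 0.905739): observed ΔN = -81.1 m, observed ΔE = -468.0 m.
Subtracting the expected shift leaves a residual of -81.1 − (-50.3) = -30.8 m north and -468.0 − (-439.3) = -28.7 m east.
Residual distance = √((-30.8)² + (-28.7)²) = 42.1 m.

42 m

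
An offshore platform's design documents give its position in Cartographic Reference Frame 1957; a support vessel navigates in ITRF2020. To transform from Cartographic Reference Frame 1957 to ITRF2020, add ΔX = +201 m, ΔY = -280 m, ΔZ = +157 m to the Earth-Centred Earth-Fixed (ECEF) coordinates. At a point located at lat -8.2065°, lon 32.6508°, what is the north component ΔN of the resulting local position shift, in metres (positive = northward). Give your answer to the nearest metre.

The local north axis is (−sin φ cos λ, −sin φ sin λ, cos φ), giving ΔN = 24.157 − 21.563 + 155.392 = 157.99 m.

ΔN = 158 m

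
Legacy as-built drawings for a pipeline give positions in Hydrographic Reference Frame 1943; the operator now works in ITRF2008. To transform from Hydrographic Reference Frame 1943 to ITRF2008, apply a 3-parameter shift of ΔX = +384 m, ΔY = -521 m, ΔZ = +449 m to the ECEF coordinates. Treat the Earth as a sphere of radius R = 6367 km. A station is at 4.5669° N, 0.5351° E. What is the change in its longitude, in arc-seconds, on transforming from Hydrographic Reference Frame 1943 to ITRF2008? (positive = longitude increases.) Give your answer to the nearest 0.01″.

Δλ = -17.05″

sin φ = 0.079623, cos φ = 0.996825, sin λ = 0.009339, cos λ = 0.999956.
East component: ΔE = −sin λ·ΔX + cos λ·ΔY = −(0.009339)(384) + (0.999956)(-521) = -524.56 m.
1° of latitude spans πR/180 = 111125 m; at latitude φ, 1° of longitude spans that × cos φ = 110772.3 m, so Δλ = -524.56 / 110772.3 × 3600 = -17.048″.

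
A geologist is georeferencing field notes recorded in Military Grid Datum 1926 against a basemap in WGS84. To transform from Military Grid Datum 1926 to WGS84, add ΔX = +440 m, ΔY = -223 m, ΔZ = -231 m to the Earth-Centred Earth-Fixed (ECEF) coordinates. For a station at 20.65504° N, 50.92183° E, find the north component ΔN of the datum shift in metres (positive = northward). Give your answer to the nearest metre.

ΔN = -253 m

The local north axis is (−sin φ cos λ, −sin φ sin λ, cos φ), giving ΔN = -97.839 + 61.064 − 216.152 = -252.93 m.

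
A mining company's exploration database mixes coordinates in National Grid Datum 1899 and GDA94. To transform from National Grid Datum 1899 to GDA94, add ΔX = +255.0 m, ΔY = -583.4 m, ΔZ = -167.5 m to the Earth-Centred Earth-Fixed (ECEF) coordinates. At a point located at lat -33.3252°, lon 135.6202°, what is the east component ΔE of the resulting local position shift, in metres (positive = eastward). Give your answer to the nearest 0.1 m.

ΔE = 238.6 m

The local east axis at (φ, λ) is (−sin λ, cos λ, 0), so ΔE = −sin(135.6202°)·255.0 + cos(135.6202°)·(-583.4) = 238.62 m.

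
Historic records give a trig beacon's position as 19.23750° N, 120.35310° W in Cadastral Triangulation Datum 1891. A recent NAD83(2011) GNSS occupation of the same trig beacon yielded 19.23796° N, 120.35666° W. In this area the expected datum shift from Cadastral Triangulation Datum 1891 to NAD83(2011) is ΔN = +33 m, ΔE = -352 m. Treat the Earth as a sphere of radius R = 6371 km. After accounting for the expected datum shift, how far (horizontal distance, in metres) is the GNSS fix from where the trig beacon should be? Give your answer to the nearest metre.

28 m

Observed coordinate differences: Δφ = +0.00046°, Δλ = -0.00356°.
Converting to metres (1° lat = 111195 m, cos φ = 0.944161): observed ΔN = 51.1 m, observed ΔE = -373.7 m.
Subtracting the expected shift leaves a residual of 51.1 − (33) = 18.1 m north and -373.7 − (-352) = -21.7 m east.
Residual distance = √(18.1² + (-21.7)²) = 28.3 m.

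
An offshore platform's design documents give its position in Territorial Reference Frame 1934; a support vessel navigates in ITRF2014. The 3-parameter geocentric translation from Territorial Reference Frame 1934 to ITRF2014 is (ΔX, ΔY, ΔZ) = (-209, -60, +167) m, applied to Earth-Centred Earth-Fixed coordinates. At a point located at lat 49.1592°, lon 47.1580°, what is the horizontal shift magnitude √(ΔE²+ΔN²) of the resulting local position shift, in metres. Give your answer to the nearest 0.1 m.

The local east axis at (φ, λ) is (−sin λ, cos λ, 0), so ΔE = −sin(47.1580°)·(-209) + cos(47.1580°)·(-60) = 112.45 m.
The local north axis is (−sin φ cos λ, −sin φ sin λ, cos φ), giving ΔN = 107.515 + 33.283 + 109.211 = 250.01 m.
Horizontal magnitude = √(ΔE² + ΔN²) = √(112.45² + 250.01²) = 274.13 m.

274.1 m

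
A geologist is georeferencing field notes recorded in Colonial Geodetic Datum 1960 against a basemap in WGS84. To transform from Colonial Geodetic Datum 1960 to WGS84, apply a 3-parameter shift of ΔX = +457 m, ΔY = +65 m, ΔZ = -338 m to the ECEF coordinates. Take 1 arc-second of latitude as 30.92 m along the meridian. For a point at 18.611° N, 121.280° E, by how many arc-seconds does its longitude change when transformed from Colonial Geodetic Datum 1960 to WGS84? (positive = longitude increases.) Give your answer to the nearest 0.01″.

sin φ = 0.319141, cos φ = 0.947707, sin λ = 0.854640, cos λ = -0.519221.
East component: ΔE = −sin λ·ΔX + cos λ·ΔY = −(0.854640)(457) + (-0.519221)(65) = -424.32 m.
1° of latitude spans 3600 × 30.92 = 111312 m; at latitude φ, 1° of longitude spans that × cos φ = 105491.2 m, so Δλ = -424.32 / 105491.2 × 3600 = -14.480″.

Δλ = -14.48″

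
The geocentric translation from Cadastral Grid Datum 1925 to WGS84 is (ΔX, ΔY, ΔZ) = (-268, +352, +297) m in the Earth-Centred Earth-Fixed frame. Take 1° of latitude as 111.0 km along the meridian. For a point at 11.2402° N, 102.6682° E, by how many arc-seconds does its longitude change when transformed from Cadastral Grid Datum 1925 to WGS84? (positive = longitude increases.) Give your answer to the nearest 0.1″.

sin φ = 0.194923, cos φ = 0.980819, sin λ = 0.975656, cos λ = -0.219305.
East component: ΔE = −sin λ·ΔX + cos λ·ΔY = −(0.975656)(-268) + (-0.219305)(352) = 184.28 m.
1° of latitude spans 111000 m; at latitude φ, 1° of longitude spans that × cos φ = 108870.9 m, so Δλ = 184.28 / 108870.9 × 3600 = 6.094″.

Δλ = 6.1″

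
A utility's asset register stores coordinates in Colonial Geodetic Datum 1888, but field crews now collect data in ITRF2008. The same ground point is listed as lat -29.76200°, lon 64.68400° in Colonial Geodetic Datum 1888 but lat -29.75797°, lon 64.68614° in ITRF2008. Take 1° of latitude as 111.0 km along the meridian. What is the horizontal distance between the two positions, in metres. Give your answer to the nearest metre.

Δφ = -29.75797° − -29.76200° = +0.00403°; Δλ = 64.68614° − 64.68400° = +0.00214°.
ΔN = Δφ × 111000 = 447.3 m; ΔE = Δλ × 111000 × cos(-29.76200°) = +0.00214 × 111000 × 0.868095 = 206.2 m.
Distance = √(ΔE² + ΔN²) = √(206.2² + 447.3²) = 492.6 m.

493 m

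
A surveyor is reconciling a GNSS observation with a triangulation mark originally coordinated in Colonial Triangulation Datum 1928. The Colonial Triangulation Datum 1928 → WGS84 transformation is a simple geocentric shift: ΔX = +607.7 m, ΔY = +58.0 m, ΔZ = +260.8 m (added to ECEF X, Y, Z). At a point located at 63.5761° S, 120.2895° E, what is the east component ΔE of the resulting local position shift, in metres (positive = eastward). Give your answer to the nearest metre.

The local east axis at (φ, λ) is (−sin λ, cos λ, 0), so ΔE = −sin(120.2895°)·607.7 + cos(120.2895°)·58.0 = -554.00 m.

ΔE = -554 m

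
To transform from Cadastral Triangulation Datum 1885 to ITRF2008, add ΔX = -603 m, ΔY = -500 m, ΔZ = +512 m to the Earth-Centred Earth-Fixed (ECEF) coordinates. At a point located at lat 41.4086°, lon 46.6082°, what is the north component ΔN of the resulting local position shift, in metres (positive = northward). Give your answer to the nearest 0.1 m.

At φ = 41.4086°, λ = 46.6082°: sin φ = 0.661424, cos φ = 0.750012, sin λ = 0.726673, cos λ = 0.686984.
ΔN = −sin φ cos λ·ΔX − sin φ sin λ·ΔY + cos φ·ΔZ = −(0.661424)(0.686984)(-603) − (0.661424)(0.726673)(-500) + (0.750012)(512) = 898.32 m.

ΔN = 898.3 m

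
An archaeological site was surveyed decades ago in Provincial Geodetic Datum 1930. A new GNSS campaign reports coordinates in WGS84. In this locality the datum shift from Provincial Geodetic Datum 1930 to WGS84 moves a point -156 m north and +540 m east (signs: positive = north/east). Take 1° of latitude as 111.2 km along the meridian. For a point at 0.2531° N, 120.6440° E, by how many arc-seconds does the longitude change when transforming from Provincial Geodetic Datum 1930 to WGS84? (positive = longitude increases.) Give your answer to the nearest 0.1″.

Δλ = 17.5″

At latitude 0.2531°, cos φ = 0.999990.
1° of longitude at this latitude = 111.2 × cos φ = 111.20 km, so Δλ = 540.0 / 111198.9 = 0.0048562° = 17.482″.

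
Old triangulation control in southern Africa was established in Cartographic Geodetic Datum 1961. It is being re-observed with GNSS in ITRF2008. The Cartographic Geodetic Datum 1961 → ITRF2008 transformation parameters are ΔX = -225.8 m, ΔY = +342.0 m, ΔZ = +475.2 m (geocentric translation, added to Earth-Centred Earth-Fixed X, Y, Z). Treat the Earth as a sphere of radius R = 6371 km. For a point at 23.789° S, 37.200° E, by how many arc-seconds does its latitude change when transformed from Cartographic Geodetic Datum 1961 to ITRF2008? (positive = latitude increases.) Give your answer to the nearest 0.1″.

sin φ = -0.403370, cos φ = 0.915037, sin λ = 0.604599, cos λ = 0.796530.
North component: ΔN = −sin φ cos λ·ΔX − sin φ sin λ·ΔY + cos φ·ΔZ = −(-0.403370)(0.796530)(-225.8) − (-0.403370)(0.604599)(342.0) + (0.915037)(475.2) = 445.68 m.
1° of latitude spans πR/180 = 111195 m, so Δφ = 445.68 / 111195 × 3600 = 14.429″.

Δφ = 14.4″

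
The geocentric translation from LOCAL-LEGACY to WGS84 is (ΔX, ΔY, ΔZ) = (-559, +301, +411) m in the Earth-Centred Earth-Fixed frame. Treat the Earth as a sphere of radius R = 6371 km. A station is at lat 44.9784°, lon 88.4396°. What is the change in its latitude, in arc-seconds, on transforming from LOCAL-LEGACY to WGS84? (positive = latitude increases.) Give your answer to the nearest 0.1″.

sin φ = 0.706840, cos φ = 0.707373, sin λ = 0.999629, cos λ = 0.027231.
North component: ΔN = −sin φ cos λ·ΔX − sin φ sin λ·ΔY + cos φ·ΔZ = −(0.706840)(0.027231)(-559) − (0.706840)(0.999629)(301) + (0.707373)(411) = 88.81 m.
1° of latitude spans πR/180 = 111195 m, so Δφ = 88.81 / 111195 × 3600 = 2.875″.

Δφ = 2.9″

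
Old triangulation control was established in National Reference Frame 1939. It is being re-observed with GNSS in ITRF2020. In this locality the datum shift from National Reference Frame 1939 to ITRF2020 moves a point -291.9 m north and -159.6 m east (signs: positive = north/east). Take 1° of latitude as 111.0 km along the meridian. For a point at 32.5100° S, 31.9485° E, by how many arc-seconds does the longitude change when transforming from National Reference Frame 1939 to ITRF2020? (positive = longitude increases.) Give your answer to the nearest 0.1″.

Δλ = -6.1″

At latitude -32.5100°, cos φ = 0.843298.
1° of longitude at this latitude = 111.0 × cos φ = 93.61 km, so Δλ = -159.6 / 93606.0 = -0.0017050° = -6.138″.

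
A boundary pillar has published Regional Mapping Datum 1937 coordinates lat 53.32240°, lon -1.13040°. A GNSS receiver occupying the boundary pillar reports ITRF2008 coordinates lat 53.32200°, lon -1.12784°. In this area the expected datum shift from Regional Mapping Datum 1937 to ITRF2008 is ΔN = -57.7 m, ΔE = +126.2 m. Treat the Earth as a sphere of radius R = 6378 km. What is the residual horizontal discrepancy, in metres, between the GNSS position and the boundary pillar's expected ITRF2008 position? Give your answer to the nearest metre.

Observed coordinate differences: Δφ = -0.00040°, Δλ = +0.00256°.
Converting to metres (1° lat = 111317 m, cos φ = 0.597312): observed ΔN = -44.5 m, observed ΔE = 170.2 m.
Subtracting the expected shift leaves a residual of -44.5 − (-57.7) = 13.2 m north and 170.2 − (126.2) = 44.0 m east.
Residual distance = √(13.2² + 44.0²) = 45.9 m.

46 m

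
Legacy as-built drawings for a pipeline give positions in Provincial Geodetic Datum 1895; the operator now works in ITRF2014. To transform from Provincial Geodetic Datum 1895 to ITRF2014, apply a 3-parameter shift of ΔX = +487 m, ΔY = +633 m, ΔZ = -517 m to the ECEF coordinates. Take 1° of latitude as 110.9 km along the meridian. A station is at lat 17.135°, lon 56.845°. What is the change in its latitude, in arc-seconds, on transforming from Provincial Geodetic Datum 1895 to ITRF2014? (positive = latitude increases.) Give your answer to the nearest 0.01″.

sin φ = 0.294624, cos φ = 0.955613, sin λ = 0.837194, cos λ = 0.546906.
North component: ΔN = −sin φ cos λ·ΔX − sin φ sin λ·ΔY + cos φ·ΔZ = −(0.294624)(0.546906)(487) − (0.294624)(0.837194)(633) + (0.955613)(-517) = -728.66 m.
1° of latitude spans 110900 m, so Δφ = -728.66 / 110900 × 3600 = -23.653″.

Δφ = -23.65″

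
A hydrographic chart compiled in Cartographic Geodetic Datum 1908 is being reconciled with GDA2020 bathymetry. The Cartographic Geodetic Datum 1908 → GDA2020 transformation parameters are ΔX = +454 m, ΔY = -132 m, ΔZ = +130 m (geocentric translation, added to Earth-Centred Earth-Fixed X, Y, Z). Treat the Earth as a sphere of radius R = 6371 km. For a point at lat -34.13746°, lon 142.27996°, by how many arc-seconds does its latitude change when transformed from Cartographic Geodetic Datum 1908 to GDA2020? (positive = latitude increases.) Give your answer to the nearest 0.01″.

sin φ = -0.561180, cos φ = 0.827694, sin λ = 0.611804, cos λ = -0.791010.
North component: ΔN = −sin φ cos λ·ΔX − sin φ sin λ·ΔY + cos φ·ΔZ = −(-0.561180)(-0.791010)(454) − (-0.561180)(0.611804)(-132) + (0.827694)(130) = -139.25 m.
1° of latitude spans πR/180 = 111195 m, so Δφ = -139.25 / 111195 × 3600 = -4.508″.

Δφ = -4.51″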